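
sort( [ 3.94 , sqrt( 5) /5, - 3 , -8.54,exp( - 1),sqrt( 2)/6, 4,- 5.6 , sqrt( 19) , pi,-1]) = [ - 8.54,-5.6,-3,-1,sqrt( 2 ) /6, exp(-1 ), sqrt( 5)/5, pi, 3.94 , 4, sqrt( 19)] 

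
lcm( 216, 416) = 11232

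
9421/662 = 9421/662 = 14.23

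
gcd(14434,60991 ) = 7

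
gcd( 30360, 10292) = 4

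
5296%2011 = 1274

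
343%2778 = 343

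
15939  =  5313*3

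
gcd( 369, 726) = 3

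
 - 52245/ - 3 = 17415/1 = 17415.00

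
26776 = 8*3347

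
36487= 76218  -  39731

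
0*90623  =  0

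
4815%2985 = 1830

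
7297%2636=2025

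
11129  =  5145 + 5984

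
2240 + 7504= 9744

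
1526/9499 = 218/1357 = 0.16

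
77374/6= 38687/3 =12895.67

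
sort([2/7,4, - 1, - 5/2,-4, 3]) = [ - 4, - 5/2 , - 1, 2/7, 3,  4 ]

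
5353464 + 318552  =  5672016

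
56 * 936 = 52416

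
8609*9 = 77481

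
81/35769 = 27/11923 = 0.00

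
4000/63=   63 + 31/63  =  63.49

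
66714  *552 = 36826128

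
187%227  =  187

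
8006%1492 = 546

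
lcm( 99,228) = 7524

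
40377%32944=7433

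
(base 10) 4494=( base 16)118e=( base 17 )F96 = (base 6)32450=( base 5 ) 120434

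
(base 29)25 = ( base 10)63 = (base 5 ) 223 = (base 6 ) 143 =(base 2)111111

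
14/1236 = 7/618 = 0.01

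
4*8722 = 34888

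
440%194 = 52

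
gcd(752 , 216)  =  8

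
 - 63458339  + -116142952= - 179601291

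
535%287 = 248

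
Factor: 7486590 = 2^1*3^1*5^1*163^1*1531^1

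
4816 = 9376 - 4560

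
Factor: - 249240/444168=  - 3^( - 1 )*5^1*67^1*199^( - 1) = - 335/597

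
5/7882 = 5/7882 = 0.00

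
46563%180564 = 46563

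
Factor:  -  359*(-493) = 176987= 17^1*29^1*359^1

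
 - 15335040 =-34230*448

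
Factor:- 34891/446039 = -37/473 = - 11^(-1)*37^1*43^( - 1) 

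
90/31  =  90/31  =  2.90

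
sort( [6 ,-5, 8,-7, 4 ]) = [ - 7, - 5 , 4, 6 , 8] 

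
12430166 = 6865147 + 5565019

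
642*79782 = 51220044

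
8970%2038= 818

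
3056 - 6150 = - 3094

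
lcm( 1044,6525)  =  26100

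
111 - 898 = -787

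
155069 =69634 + 85435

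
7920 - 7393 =527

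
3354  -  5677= -2323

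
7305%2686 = 1933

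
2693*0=0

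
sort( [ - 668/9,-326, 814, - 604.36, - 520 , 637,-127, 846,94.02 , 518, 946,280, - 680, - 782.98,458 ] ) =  [ - 782.98, - 680, - 604.36, - 520 ,-326 , - 127,-668/9, 94.02, 280, 458, 518,637, 814 , 846, 946]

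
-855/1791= - 1+104/199 = - 0.48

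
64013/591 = 108 + 185/591 = 108.31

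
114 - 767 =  - 653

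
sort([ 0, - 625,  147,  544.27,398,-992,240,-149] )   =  [ - 992, - 625, - 149,0,147,  240,398,  544.27]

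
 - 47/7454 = -1 + 7407/7454  =  - 0.01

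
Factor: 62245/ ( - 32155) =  - 109^( -1 )*211^1 = - 211/109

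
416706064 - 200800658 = 215905406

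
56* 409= 22904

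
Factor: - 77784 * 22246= - 2^4*3^1*7^3 * 227^1* 463^1 =- 1730382864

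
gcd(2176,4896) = 544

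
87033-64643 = 22390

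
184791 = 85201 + 99590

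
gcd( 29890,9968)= 14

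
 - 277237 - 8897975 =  - 9175212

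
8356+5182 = 13538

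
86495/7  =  12356  +  3/7= 12356.43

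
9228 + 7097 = 16325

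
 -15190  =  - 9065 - 6125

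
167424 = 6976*24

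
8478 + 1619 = 10097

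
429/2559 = 143/853 = 0.17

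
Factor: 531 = 3^2*59^1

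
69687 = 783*89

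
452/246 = 226/123 = 1.84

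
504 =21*24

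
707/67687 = 707/67687 = 0.01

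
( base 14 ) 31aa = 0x2182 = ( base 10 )8578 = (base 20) 118I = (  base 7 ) 34003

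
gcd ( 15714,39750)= 6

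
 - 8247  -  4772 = -13019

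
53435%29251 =24184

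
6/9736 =3/4868 = 0.00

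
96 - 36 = 60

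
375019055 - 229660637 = 145358418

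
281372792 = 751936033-470563241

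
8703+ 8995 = 17698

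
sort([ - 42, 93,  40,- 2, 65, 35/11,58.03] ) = [ - 42,-2 , 35/11,40, 58.03,65,  93] 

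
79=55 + 24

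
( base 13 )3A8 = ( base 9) 786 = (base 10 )645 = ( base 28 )n1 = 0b1010000101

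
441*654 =288414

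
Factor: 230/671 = 2^1 * 5^1*11^( - 1)*23^1*61^( - 1)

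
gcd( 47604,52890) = 6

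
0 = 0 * 98205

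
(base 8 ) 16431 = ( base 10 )7449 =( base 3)101012220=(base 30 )889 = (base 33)6RO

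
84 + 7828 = 7912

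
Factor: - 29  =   - 29^1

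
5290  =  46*115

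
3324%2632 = 692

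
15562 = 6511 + 9051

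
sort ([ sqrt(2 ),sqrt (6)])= [sqrt ( 2),sqrt(6)]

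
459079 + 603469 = 1062548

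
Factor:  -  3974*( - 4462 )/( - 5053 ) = -17731988/5053 = - 2^2*23^1*31^ (-1)*97^1*163^( - 1)*1987^1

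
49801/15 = 3320 + 1/15 =3320.07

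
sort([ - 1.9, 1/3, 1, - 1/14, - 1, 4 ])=[ - 1.9 ,-1, - 1/14,  1/3,1, 4 ] 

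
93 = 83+10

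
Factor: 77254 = 2^1*19^2*107^1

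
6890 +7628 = 14518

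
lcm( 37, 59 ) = 2183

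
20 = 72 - 52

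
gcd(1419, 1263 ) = 3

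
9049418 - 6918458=2130960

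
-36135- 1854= - 37989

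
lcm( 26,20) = 260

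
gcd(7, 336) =7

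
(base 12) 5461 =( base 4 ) 2101021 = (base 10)9289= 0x2449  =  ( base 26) dj7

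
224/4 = 56 =56.00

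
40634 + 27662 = 68296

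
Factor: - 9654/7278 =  - 1609/1213 = - 1213^ ( - 1)*1609^1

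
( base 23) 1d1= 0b1100111101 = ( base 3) 1010201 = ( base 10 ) 829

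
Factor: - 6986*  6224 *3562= - 154878837568 = - 2^6*7^1*13^1*137^1*389^1*499^1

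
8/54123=8/54123 = 0.00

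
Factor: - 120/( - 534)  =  20/89 = 2^2*5^1*89^(-1)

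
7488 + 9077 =16565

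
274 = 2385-2111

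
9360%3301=2758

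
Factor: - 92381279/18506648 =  - 2^( - 3 )*53^1*59^( - 1 )*281^1*6203^1*39209^ (-1 ) 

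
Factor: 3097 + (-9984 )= -6887= -71^1*97^1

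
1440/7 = 1440/7 = 205.71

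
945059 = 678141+266918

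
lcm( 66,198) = 198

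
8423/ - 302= - 8423/302 = - 27.89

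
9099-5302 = 3797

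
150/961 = 150/961 = 0.16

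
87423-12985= 74438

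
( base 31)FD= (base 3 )122201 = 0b111011110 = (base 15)21d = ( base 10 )478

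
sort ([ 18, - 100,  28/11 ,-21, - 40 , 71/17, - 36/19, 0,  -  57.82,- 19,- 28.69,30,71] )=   [- 100,-57.82, - 40, - 28.69, - 21,  -  19, - 36/19, 0, 28/11 , 71/17,18,  30,71 ] 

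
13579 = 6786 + 6793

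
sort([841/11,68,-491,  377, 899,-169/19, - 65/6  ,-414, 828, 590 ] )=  [- 491, - 414, - 65/6, - 169/19, 68 , 841/11, 377,590,828,899]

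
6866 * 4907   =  33691462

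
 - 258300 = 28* ( - 9225)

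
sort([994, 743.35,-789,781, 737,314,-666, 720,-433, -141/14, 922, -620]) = [ - 789,-666,-620,-433, - 141/14, 314, 720, 737,743.35, 781,  922, 994] 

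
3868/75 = 3868/75 = 51.57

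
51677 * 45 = 2325465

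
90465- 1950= 88515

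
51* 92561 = 4720611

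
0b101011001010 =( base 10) 2762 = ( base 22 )5fc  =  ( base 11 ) 2091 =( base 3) 10210022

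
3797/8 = 3797/8=474.62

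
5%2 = 1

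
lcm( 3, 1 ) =3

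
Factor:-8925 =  -3^1*5^2*7^1* 17^1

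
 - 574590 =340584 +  - 915174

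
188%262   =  188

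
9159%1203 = 738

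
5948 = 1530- - 4418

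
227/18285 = 227/18285 = 0.01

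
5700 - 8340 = - 2640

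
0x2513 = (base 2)10010100010011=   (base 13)4421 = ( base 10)9491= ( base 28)c2r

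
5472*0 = 0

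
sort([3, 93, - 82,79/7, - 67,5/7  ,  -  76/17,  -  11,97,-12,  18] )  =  [-82, - 67,  -  12, - 11, - 76/17, 5/7,  3, 79/7, 18, 93,  97 ]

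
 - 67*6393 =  - 428331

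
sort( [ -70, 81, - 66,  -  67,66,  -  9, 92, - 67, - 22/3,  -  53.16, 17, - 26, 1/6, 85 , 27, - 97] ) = [ - 97,  -  70, - 67, - 67, -66, - 53.16, - 26, - 9, - 22/3, 1/6,17, 27, 66, 81, 85, 92 ]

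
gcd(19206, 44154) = 198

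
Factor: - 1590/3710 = -3^1*7^(-1) = - 3/7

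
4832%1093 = 460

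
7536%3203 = 1130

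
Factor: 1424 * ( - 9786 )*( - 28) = 2^7*3^1*7^2*89^1*233^1 = 390187392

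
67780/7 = 9682  +  6/7= 9682.86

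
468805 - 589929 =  - 121124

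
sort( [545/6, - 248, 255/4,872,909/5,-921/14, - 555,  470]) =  [- 555, - 248, - 921/14,255/4,545/6,909/5,470, 872]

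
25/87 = 25/87 = 0.29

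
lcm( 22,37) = 814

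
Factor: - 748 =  - 2^2*11^1*17^1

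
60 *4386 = 263160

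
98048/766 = 128 = 128.00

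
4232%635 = 422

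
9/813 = 3/271 = 0.01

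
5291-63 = 5228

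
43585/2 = 21792 + 1/2 = 21792.50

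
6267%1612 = 1431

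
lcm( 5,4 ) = 20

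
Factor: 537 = 3^1 *179^1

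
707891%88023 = 3707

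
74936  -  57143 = 17793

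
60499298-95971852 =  - 35472554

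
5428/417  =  5428/417 = 13.02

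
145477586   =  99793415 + 45684171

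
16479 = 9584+6895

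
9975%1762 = 1165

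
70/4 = 17 + 1/2 = 17.50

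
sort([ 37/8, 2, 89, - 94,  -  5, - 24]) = [ - 94, - 24, - 5,2 , 37/8,89] 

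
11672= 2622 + 9050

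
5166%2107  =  952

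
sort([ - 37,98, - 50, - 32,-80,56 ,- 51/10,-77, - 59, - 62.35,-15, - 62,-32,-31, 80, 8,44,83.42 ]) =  [ - 80,  -  77,  -  62.35, - 62, - 59,-50, - 37, - 32, - 32, -31,-15,  -  51/10,8, 44, 56, 80,83.42, 98] 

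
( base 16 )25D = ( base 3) 211102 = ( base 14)313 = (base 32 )IT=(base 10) 605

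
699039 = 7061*99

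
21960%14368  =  7592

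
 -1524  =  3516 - 5040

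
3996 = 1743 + 2253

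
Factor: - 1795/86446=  - 2^(  -  1 )*5^1*359^1 * 43223^(-1)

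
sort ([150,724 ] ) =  [150,  724]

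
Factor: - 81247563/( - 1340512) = 2^ ( - 5)*3^3*163^( - 1)*179^1*257^( - 1)* 16811^1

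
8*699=5592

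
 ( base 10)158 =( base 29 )5d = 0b10011110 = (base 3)12212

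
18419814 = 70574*261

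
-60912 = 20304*( - 3 )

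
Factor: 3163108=2^2 * 13^1*59^1 * 1031^1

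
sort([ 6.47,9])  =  [6.47, 9] 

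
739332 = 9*82148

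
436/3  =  436/3 = 145.33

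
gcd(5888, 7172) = 4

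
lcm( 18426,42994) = 128982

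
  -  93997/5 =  - 93997/5 =- 18799.40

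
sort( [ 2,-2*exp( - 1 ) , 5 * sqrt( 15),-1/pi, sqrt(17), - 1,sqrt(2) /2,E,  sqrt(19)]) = [- 1, - 2*exp(-1), - 1/pi,  sqrt( 2) /2,2, E,sqrt(17), sqrt ( 19 ), 5*sqrt(15)]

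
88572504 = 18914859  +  69657645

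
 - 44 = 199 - 243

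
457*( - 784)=-358288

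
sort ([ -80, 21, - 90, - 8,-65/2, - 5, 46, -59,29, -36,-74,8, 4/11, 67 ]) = [-90, - 80, - 74, - 59,  -  36,-65/2, - 8, - 5, 4/11, 8, 21,29, 46,67 ]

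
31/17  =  31/17= 1.82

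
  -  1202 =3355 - 4557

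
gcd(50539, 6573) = 1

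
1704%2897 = 1704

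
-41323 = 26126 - 67449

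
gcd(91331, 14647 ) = 1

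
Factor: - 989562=  -  2^1*3^1*7^1*23561^1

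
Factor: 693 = 3^2*7^1*11^1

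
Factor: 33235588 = 2^2  *1423^1* 5839^1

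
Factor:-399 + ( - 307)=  - 2^1 * 353^1=- 706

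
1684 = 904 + 780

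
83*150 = 12450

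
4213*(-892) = -3757996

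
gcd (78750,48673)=1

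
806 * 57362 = 46233772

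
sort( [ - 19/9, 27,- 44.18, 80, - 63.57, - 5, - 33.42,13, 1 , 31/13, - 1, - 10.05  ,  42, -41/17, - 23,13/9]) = [ - 63.57 , - 44.18, - 33.42, - 23, - 10.05, - 5,-41/17, - 19/9,- 1 , 1, 13/9,31/13,13,27, 42,80 ]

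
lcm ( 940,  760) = 35720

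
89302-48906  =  40396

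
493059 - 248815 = 244244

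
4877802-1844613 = 3033189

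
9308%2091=944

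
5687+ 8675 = 14362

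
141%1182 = 141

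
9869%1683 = 1454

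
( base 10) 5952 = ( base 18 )106C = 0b1011101000000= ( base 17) 13A2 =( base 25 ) 9d2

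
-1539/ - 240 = 6 + 33/80 = 6.41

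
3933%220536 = 3933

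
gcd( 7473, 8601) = 141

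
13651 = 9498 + 4153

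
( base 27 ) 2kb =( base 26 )2P7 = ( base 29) 2B8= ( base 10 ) 2009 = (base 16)7D9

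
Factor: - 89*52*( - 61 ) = 282308 =2^2*13^1*61^1*89^1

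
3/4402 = 3/4402 = 0.00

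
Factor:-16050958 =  - 2^1*7^1*11^1 * 17^1*6131^1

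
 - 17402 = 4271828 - 4289230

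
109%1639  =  109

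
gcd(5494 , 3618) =134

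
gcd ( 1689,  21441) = 3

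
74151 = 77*963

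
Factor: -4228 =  - 2^2*7^1 * 151^1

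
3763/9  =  3763/9= 418.11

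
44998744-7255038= 37743706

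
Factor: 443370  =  2^1 * 3^1*5^1*14779^1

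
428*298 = 127544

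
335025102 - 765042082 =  - 430016980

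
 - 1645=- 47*35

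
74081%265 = 146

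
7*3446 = 24122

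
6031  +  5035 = 11066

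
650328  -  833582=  - 183254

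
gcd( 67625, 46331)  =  1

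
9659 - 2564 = 7095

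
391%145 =101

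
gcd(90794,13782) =2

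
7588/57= 7588/57 = 133.12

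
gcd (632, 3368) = 8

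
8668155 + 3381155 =12049310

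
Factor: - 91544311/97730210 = -2^ (-1 ) * 5^( - 1 )*67^1 * 73^ ( - 1)*133877^( - 1 )*1366333^1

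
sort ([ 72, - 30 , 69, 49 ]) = [ - 30,49, 69,72]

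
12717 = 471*27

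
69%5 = 4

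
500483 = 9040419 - 8539936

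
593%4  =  1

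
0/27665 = 0  =  0.00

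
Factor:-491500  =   - 2^2 * 5^3*983^1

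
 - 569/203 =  - 3 + 40/203 = - 2.80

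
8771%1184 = 483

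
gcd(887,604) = 1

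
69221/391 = 177  +  14/391 = 177.04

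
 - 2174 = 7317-9491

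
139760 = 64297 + 75463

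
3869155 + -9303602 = - 5434447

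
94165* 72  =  6779880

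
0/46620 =0 = 0.00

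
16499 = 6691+9808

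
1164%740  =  424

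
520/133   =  3  +  121/133  =  3.91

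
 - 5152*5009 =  - 25806368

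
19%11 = 8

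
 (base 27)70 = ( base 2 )10111101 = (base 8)275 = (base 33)5o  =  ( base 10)189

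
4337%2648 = 1689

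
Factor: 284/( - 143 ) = - 2^2*11^( - 1 )*13^( - 1)*71^1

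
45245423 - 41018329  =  4227094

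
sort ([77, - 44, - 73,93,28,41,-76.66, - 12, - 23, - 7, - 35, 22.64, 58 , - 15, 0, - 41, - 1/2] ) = [ - 76.66, - 73, - 44, - 41, - 35, - 23, - 15, - 12, - 7,  -  1/2, 0, 22.64, 28, 41, 58, 77, 93]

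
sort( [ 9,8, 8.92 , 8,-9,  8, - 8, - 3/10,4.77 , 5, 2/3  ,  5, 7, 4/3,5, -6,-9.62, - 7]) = [ - 9.62,-9 , - 8,- 7,  -  6,-3/10,2/3, 4/3 , 4.77 , 5,5,5,7,8,8, 8,8.92,  9 ]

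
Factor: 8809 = 23^1*383^1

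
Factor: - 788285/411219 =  - 3^( - 2)*5^1*37^1*4261^1*45691^( - 1 )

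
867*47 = 40749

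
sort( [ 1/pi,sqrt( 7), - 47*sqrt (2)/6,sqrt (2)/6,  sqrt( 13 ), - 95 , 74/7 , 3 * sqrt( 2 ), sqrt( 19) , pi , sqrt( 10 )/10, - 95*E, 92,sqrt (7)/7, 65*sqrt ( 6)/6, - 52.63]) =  [ -95*E, - 95, - 52.63,-47*sqrt(2) /6,sqrt( 2) /6,sqrt( 10)/10,1/pi,sqrt(7)/7, sqrt( 7),pi, sqrt( 13 ),3 * sqrt( 2), sqrt(19), 74/7 , 65*sqrt( 6 ) /6,  92 ] 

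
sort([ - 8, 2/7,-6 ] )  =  [-8,-6,2/7]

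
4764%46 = 26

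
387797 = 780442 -392645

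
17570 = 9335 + 8235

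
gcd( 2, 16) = 2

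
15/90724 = 15/90724 =0.00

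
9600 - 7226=2374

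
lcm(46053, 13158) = 92106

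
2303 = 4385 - 2082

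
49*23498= 1151402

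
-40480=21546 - 62026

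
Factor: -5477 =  -5477^1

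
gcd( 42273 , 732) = 183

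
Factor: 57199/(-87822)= -2^( -1 )*3^( - 2)*7^ ( - 1)*17^( -1)*41^( - 1 ) * 47^1* 1217^1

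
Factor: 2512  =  2^4*157^1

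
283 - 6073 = -5790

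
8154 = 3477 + 4677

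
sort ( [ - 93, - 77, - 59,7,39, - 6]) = [ - 93,-77, -59 , - 6,7, 39]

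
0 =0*459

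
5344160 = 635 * 8416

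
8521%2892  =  2737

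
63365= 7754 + 55611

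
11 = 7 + 4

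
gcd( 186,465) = 93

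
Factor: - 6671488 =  - 2^7*52121^1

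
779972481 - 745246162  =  34726319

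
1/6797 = 1/6797 = 0.00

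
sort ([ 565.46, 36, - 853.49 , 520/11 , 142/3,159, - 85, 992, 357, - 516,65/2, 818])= [ - 853.49, - 516, - 85, 65/2,36,520/11, 142/3,159,357,  565.46, 818, 992 ]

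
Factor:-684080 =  - 2^4 *5^1*17^1*503^1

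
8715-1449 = 7266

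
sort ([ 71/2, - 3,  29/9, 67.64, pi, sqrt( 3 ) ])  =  [-3, sqrt (3),pi,29/9, 71/2,67.64]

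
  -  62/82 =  - 1 + 10/41 = -0.76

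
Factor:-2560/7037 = -2^9*5^1 * 31^( -1)*227^(  -  1)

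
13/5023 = 13/5023 =0.00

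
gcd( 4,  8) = 4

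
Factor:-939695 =-5^1*163^1*1153^1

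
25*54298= 1357450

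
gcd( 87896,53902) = 2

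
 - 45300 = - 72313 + 27013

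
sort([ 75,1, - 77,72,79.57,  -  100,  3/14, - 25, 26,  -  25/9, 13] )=[ - 100, - 77, - 25, - 25/9 , 3/14, 1, 13, 26,72,75, 79.57 ]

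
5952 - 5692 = 260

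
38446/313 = 38446/313=122.83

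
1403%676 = 51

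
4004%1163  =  515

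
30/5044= 15/2522=   0.01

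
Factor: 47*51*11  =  26367= 3^1*11^1*17^1*47^1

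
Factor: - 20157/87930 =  - 6719/29310 = -  2^ ( - 1)* 3^( -1)*5^( - 1 )*977^(- 1)*6719^1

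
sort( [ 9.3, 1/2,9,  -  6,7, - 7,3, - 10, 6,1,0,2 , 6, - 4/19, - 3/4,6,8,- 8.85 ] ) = [ - 10, - 8.85, - 7,- 6, - 3/4, - 4/19,0,1/2,1,2,3,  6,6, 6,7,8,9,9.3] 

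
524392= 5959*88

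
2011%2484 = 2011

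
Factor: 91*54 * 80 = 2^5*3^3*5^1 * 7^1*13^1 = 393120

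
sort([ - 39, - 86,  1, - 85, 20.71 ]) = [-86,- 85, - 39, 1,20.71 ]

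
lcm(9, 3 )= 9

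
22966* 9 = 206694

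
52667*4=210668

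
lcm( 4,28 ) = 28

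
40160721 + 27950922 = 68111643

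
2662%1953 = 709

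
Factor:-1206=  - 2^1 * 3^2*67^1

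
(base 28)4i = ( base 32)42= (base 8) 202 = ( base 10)130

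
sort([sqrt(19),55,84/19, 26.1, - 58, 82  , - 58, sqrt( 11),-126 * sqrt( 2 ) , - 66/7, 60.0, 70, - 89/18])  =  [ -126*sqrt( 2), - 58 ,-58, -66/7,-89/18, sqrt( 11), sqrt(19), 84/19, 26.1,55 , 60.0, 70, 82 ] 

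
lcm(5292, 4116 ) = 37044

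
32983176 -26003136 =6980040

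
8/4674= 4/2337=   0.00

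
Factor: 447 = 3^1*149^1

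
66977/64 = 66977/64 = 1046.52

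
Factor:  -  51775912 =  - 2^3*19^1*53^1*6427^1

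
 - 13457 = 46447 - 59904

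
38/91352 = 1/2404 = 0.00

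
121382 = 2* 60691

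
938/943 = 938/943   =  0.99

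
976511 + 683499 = 1660010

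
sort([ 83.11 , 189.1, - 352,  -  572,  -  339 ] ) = [ - 572, - 352, - 339,83.11,189.1]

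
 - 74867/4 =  - 18717+1/4 = - 18716.75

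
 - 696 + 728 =32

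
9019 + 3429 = 12448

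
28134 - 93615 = -65481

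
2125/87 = 24 + 37/87 = 24.43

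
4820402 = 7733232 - 2912830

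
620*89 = 55180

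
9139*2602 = 23779678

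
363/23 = 363/23 = 15.78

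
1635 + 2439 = 4074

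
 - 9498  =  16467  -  25965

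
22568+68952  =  91520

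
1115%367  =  14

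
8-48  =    -  40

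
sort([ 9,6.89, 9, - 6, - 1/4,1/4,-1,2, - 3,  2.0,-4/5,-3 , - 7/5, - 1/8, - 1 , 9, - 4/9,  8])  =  [-6 ,-3,-3,-7/5, - 1,-1,-4/5,  -  4/9 , - 1/4, - 1/8,1/4, 2,2.0,6.89,8,9,9,9]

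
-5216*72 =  - 375552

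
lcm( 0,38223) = 0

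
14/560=1/40 =0.03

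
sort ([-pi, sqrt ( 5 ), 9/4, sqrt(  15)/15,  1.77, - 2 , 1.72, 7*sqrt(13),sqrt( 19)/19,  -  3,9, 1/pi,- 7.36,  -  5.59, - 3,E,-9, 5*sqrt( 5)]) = [ - 9,-7.36, - 5.59,- pi, -3,-3, - 2,sqrt(19 )/19, sqrt(15 ) /15,1/pi, 1.72,1.77,sqrt(5), 9/4, E, 9,5 * sqrt ( 5), 7*  sqrt(13)]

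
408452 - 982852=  -574400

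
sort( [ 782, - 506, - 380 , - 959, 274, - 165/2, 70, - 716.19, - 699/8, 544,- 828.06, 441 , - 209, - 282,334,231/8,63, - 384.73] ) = [ - 959,-828.06, - 716.19, - 506, - 384.73,  -  380, - 282,-209 , - 699/8, - 165/2, 231/8,  63, 70,274,334,441,544, 782 ]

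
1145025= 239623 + 905402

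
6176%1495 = 196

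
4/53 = 4/53 = 0.08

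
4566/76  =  2283/38= 60.08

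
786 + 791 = 1577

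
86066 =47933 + 38133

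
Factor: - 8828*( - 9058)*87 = 6956870088 = 2^3*3^1*7^1*29^1*647^1*2207^1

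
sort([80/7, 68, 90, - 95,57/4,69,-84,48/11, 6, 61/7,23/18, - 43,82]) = [-95, - 84,-43,23/18,48/11,6, 61/7, 80/7,57/4,68,69,82,90]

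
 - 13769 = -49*281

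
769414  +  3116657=3886071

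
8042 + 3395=11437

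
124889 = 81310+43579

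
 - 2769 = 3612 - 6381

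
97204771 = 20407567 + 76797204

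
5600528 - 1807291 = 3793237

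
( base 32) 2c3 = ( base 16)983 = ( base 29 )2ps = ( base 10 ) 2435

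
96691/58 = 1667 + 5/58 = 1667.09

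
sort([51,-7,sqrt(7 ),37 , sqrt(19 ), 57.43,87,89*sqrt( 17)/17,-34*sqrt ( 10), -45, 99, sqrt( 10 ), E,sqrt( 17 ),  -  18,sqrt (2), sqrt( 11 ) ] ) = [ - 34*sqrt( 10 ), - 45, - 18, - 7,sqrt( 2), sqrt (7 ),E,sqrt( 10 ),sqrt( 11) , sqrt( 17 )  ,  sqrt (19 ),89*sqrt( 17 ) /17,  37,  51, 57.43,87,99]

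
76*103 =7828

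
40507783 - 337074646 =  - 296566863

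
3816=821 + 2995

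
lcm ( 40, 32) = 160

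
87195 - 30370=56825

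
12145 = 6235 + 5910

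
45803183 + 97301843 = 143105026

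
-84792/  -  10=42396/5 = 8479.20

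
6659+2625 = 9284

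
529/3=529/3 = 176.33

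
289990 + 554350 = 844340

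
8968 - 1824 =7144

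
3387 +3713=7100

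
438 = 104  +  334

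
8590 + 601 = 9191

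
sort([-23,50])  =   [-23,50 ] 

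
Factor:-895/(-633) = 3^( - 1)*5^1*179^1 * 211^( - 1) 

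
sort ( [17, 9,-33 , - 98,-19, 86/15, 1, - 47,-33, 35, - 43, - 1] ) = [ - 98, - 47, - 43,-33,  -  33, - 19 , - 1 , 1, 86/15,  9, 17,35] 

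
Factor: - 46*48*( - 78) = 172224=2^6*3^2*13^1*23^1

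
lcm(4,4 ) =4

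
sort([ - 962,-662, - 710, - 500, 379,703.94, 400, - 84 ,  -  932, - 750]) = [ - 962, - 932, - 750,-710, - 662,-500,-84,379, 400, 703.94 ]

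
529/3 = 176 + 1/3 = 176.33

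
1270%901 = 369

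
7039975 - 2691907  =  4348068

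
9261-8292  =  969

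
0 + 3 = 3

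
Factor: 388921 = 13^1*29917^1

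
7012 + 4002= 11014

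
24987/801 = 31 + 52/267=31.19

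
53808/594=8968/99 = 90.59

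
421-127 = 294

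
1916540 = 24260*79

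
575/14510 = 115/2902 = 0.04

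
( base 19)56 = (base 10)101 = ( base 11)92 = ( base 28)3H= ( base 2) 1100101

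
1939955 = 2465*787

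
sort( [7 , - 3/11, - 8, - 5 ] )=[ - 8, - 5, - 3/11,7] 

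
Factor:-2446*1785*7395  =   - 2^1 * 3^2*5^2*7^1*17^2*29^1*1223^1=-  32287383450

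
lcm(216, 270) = 1080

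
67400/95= 13480/19 = 709.47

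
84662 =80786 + 3876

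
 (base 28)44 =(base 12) 98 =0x74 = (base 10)116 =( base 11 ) a6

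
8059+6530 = 14589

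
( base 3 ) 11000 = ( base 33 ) 39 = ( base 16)6C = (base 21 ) 53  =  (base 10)108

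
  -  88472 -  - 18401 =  - 70071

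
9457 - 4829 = 4628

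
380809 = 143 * 2663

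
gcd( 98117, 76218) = 1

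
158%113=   45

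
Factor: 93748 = 2^2*  23^1 * 1019^1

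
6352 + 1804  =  8156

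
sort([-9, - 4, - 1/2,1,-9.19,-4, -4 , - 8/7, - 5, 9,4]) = [  -  9.19,-9, - 5 ,  -  4,  -  4, - 4,  -  8/7 ,-1/2, 1 , 4 , 9 ]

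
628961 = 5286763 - 4657802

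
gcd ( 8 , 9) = 1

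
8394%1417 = 1309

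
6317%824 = 549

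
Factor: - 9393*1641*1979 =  - 3^2*31^1*101^1* 547^1*1979^1 = - 30504133827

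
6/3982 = 3/1991 = 0.00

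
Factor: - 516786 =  - 2^1*3^1*86131^1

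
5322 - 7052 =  - 1730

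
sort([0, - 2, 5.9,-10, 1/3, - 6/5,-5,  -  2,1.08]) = [ - 10 ,  -  5, - 2, - 2, - 6/5, 0, 1/3,1.08, 5.9 ]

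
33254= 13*2558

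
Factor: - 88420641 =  - 3^1*41^1*97^1 * 7411^1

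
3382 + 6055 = 9437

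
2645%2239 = 406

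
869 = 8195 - 7326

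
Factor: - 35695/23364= - 55/36 = - 2^( - 2)*3^( - 2 ) *5^1 * 11^1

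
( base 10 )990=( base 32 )UU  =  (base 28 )17a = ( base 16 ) 3de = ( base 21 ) 253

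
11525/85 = 2305/17 = 135.59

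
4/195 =4/195= 0.02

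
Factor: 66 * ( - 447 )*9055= - 267140610  =  - 2^1*3^2 *5^1* 11^1 * 149^1*1811^1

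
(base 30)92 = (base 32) 8G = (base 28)9k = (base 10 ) 272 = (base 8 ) 420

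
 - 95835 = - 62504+-33331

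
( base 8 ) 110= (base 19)3F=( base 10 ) 72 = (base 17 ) 44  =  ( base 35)22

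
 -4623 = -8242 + 3619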